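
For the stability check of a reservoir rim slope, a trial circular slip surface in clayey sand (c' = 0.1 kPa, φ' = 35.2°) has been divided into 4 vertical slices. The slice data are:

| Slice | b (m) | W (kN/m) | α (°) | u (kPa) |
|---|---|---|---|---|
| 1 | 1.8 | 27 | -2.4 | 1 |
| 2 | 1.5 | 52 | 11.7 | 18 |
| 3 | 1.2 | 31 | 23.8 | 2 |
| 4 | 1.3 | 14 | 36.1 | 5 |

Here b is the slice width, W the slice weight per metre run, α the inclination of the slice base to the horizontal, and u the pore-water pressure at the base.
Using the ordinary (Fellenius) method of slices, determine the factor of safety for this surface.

FS = 1.83

Ordinary method of slices: FS = Σ[c'·Δl_i + (W_i cosα_i − u_i·Δl_i)·tanφ'] / Σ W_i sinα_i, with Δl_i = b_i / cosα_i.
Slice 1: Δl = 1.8/cos(-2.4°) = 1.802 m; N'_1 = 27·cos(-2.4°) − 1·1.802 = 25.2; c'Δl = 0.18; W sinα = -1.1
Slice 2: Δl = 1.5/cos11.7° = 1.532 m; N'_2 = 52·cos11.7° − 18·1.532 = 23.3; c'Δl = 0.15; W sinα = 10.5
Slice 3: Δl = 1.2/cos23.8° = 1.312 m; N'_3 = 31·cos23.8° − 2·1.312 = 25.7; c'Δl = 0.13; W sinα = 12.5
Slice 4: Δl = 1.3/cos36.1° = 1.609 m; N'_4 = 14·cos36.1° − 5·1.609 = 3.3; c'Δl = 0.16; W sinα = 8.2
Σc'Δl = 0.6 kN/m; ΣN' = 77.5 kN/m; ΣW sinα = 30.2 kN/m
Resisting = 0.6 + 77.5·tan35.2° = 0.6 + 54.7 = 55.3 kN/m
FS = 55.3 / 30.2 = 1.833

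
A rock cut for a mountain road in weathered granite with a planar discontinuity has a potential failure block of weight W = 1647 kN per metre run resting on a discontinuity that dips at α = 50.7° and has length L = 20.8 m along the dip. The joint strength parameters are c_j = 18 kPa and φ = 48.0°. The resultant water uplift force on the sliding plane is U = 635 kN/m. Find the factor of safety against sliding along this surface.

Resolving the block weight along and normal to the plane and applying the Mohr–Coulomb strength on the joint:
N' = W cosα − U = 1647·cos50.7° − 635 = 408.2 kN/m
Driving force T = W sinα = 1647·sin50.7° = 1274.5 kN/m
Resisting force R = c_j·L + N'·tanφ = 18·20.8 + 408.2·tan48.0° = 374.4 + 453.3 = 827.7 kN/m
FS = R / T = 827.7 / 1274.5 = 0.649

FS = 0.65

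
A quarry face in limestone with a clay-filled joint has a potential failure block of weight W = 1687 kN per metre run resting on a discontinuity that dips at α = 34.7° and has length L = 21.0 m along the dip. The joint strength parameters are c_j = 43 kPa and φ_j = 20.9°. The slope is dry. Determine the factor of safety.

Resolving the block weight along and normal to the plane and applying the Mohr–Coulomb strength on the joint:
N' = W cosα = 1687·cos34.7° = 1387.0 kN/m
Driving force T = W sinα = 1687·sin34.7° = 960.4 kN/m
Resisting force R = c_j·L + N'·tanφ_j = 43·21.0 + 1387.0·tan20.9° = 903.0 + 529.6 = 1432.6 kN/m
FS = R / T = 1432.6 / 960.4 = 1.492

FS = 1.49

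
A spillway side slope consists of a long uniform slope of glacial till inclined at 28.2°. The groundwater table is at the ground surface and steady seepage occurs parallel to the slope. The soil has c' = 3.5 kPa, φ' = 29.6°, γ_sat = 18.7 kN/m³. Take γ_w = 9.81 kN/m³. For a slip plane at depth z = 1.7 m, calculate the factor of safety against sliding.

FS = 0.77

With seepage parallel to the slope and the water table at the surface, the effective normal stress on the slip plane uses the buoyant unit weight γ' = γ_sat − γ_w while the driving shear stress uses γ_sat:
FS = [c' + γ' z cos²β tanφ'] / [γ_sat z sinβ cosβ]
γ' = 18.7 − 9.81 = 8.89 kN/m³
Numerator = 3.5 + 8.89·1.7·cos²28.2°·tan29.6° = 3.5 + 8.89·1.7·0.7767·0.5681 = 10.168 kPa
Denominator = 18.7·1.7·sin28.2°·cos28.2° = 18.7·1.7·0.4726·0.8813 = 13.239 kPa
FS = 10.168 / 13.239 = 0.768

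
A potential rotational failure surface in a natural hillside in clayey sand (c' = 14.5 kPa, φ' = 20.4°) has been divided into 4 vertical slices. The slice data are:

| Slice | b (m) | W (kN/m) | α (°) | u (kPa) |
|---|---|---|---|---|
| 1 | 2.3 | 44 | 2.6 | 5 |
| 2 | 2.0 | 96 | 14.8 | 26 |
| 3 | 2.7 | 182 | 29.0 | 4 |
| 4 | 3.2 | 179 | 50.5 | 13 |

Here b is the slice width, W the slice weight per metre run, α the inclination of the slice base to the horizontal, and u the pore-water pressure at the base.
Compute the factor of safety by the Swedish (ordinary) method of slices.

FS = 1.11

Ordinary method of slices: FS = Σ[c'·Δl_i + (W_i cosα_i − u_i·Δl_i)·tanφ'] / Σ W_i sinα_i, with Δl_i = b_i / cosα_i.
Slice 1: Δl = 2.3/cos2.6° = 2.302 m; N'_1 = 44·cos2.6° − 5·2.302 = 32.4; c'Δl = 33.38; W sinα = 2.0
Slice 2: Δl = 2.0/cos14.8° = 2.069 m; N'_2 = 96·cos14.8° − 26·2.069 = 39.0; c'Δl = 30.00; W sinα = 24.5
Slice 3: Δl = 2.7/cos29.0° = 3.087 m; N'_3 = 182·cos29.0° − 4·3.087 = 146.8; c'Δl = 44.76; W sinα = 88.2
Slice 4: Δl = 3.2/cos50.5° = 5.031 m; N'_4 = 179·cos50.5° − 13·5.031 = 48.5; c'Δl = 72.95; W sinα = 138.1
Σc'Δl = 181.1 kN/m; ΣN' = 266.8 kN/m; ΣW sinα = 252.9 kN/m
Resisting = 181.1 + 266.8·tan20.4° = 181.1 + 99.2 = 280.3 kN/m
FS = 280.3 / 252.9 = 1.108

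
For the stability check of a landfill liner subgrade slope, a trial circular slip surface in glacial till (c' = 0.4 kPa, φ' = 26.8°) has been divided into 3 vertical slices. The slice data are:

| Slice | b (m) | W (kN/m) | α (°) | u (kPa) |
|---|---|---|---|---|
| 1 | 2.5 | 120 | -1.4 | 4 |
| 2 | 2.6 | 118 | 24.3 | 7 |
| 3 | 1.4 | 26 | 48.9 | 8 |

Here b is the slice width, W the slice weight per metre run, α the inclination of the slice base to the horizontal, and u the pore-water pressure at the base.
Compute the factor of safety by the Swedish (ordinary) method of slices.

FS = 1.58

Ordinary method of slices: FS = Σ[c'·Δl_i + (W_i cosα_i − u_i·Δl_i)·tanφ'] / Σ W_i sinα_i, with Δl_i = b_i / cosα_i.
Slice 1: Δl = 2.5/cos(-1.4°) = 2.501 m; N'_1 = 120·cos(-1.4°) − 4·2.501 = 110.0; c'Δl = 1.00; W sinα = -2.9
Slice 2: Δl = 2.6/cos24.3° = 2.853 m; N'_2 = 118·cos24.3° − 7·2.853 = 87.6; c'Δl = 1.14; W sinα = 48.6
Slice 3: Δl = 1.4/cos48.9° = 2.130 m; N'_3 = 26·cos48.9° − 8·2.130 = 0.1; c'Δl = 0.85; W sinα = 19.6
Σc'Δl = 3.0 kN/m; ΣN' = 197.6 kN/m; ΣW sinα = 65.2 kN/m
Resisting = 3.0 + 197.6·tan26.8° = 3.0 + 99.8 = 102.8 kN/m
FS = 102.8 / 65.2 = 1.576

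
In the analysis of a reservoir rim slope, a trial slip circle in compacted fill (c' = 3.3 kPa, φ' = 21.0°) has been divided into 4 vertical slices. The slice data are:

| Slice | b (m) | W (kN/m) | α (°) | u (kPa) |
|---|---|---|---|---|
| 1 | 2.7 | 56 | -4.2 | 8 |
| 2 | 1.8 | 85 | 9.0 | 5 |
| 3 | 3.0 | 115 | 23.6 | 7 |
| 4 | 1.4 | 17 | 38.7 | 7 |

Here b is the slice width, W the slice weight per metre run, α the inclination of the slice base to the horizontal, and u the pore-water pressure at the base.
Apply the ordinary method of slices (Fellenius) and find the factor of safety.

FS = 1.60

Ordinary method of slices: FS = Σ[c'·Δl_i + (W_i cosα_i − u_i·Δl_i)·tanφ'] / Σ W_i sinα_i, with Δl_i = b_i / cosα_i.
Slice 1: Δl = 2.7/cos(-4.2°) = 2.707 m; N'_1 = 56·cos(-4.2°) − 8·2.707 = 34.2; c'Δl = 8.93; W sinα = -4.1
Slice 2: Δl = 1.8/cos9.0° = 1.822 m; N'_2 = 85·cos9.0° − 5·1.822 = 74.8; c'Δl = 6.01; W sinα = 13.3
Slice 3: Δl = 3.0/cos23.6° = 3.274 m; N'_3 = 115·cos23.6° − 7·3.274 = 82.5; c'Δl = 10.80; W sinα = 46.0
Slice 4: Δl = 1.4/cos38.7° = 1.794 m; N'_4 = 17·cos38.7° − 7·1.794 = 0.7; c'Δl = 5.92; W sinα = 10.6
Σc'Δl = 31.7 kN/m; ΣN' = 192.2 kN/m; ΣW sinα = 65.9 kN/m
Resisting = 31.7 + 192.2·tan21.0° = 31.7 + 73.8 = 105.5 kN/m
FS = 105.5 / 65.9 = 1.601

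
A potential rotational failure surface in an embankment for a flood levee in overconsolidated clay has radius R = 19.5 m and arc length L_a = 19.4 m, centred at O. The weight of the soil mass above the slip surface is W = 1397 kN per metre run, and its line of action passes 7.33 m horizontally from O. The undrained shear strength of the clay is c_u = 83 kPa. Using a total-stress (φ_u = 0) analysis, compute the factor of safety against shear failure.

FS = 3.07

Taking moments about the centre O, the resisting moment is provided by the undrained shear strength acting along the arc:
M_R = c_u·L_a·R = 83·19.40·19.5 = 31398.9 kN·m/m
M_D = W·d = 1397·7.33 = 10240.0 kN·m/m
FS = M_R / M_D = 31398.9 / 10240.0 = 3.066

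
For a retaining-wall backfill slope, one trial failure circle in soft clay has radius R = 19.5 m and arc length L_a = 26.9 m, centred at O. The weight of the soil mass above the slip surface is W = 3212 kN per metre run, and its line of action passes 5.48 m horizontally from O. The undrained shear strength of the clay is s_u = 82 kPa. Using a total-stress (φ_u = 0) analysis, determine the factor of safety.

FS = 2.44

Taking moments about the centre O, the resisting moment is provided by the undrained shear strength acting along the arc:
M_R = s_u·L_a·R = 82·26.90·19.5 = 43013.1 kN·m/m
M_D = W·d = 3212·5.48 = 17601.8 kN·m/m
FS = M_R / M_D = 43013.1 / 17601.8 = 2.444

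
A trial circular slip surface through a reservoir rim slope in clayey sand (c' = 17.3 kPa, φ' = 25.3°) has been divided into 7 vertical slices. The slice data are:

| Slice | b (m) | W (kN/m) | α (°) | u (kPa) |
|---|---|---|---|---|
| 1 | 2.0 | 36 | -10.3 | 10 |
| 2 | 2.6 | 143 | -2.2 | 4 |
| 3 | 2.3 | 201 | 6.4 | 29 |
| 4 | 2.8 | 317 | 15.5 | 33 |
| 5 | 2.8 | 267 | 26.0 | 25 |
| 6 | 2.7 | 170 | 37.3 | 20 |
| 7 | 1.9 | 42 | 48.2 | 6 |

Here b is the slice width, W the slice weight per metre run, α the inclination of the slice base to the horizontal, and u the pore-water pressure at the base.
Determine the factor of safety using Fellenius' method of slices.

FS = 1.96

Ordinary method of slices: FS = Σ[c'·Δl_i + (W_i cosα_i − u_i·Δl_i)·tanφ'] / Σ W_i sinα_i, with Δl_i = b_i / cosα_i.
Slice 1: Δl = 2.0/cos(-10.3°) = 2.033 m; N'_1 = 36·cos(-10.3°) − 10·2.033 = 15.1; c'Δl = 35.17; W sinα = -6.4
Slice 2: Δl = 2.6/cos(-2.2°) = 2.602 m; N'_2 = 143·cos(-2.2°) − 4·2.602 = 132.5; c'Δl = 45.01; W sinα = -5.5
Slice 3: Δl = 2.3/cos6.4° = 2.314 m; N'_3 = 201·cos6.4° − 29·2.314 = 132.6; c'Δl = 40.04; W sinα = 22.4
Slice 4: Δl = 2.8/cos15.5° = 2.906 m; N'_4 = 317·cos15.5° − 33·2.906 = 209.6; c'Δl = 50.27; W sinα = 84.7
Slice 5: Δl = 2.8/cos26.0° = 3.115 m; N'_5 = 267·cos26.0° − 25·3.115 = 162.1; c'Δl = 53.89; W sinα = 117.0
Slice 6: Δl = 2.7/cos37.3° = 3.394 m; N'_6 = 170·cos37.3° − 20·3.394 = 67.3; c'Δl = 58.72; W sinα = 103.0
Slice 7: Δl = 1.9/cos48.2° = 2.851 m; N'_7 = 42·cos48.2° − 6·2.851 = 10.9; c'Δl = 49.31; W sinα = 31.3
Σc'Δl = 332.4 kN/m; ΣN' = 730.1 kN/m; ΣW sinα = 346.6 kN/m
Resisting = 332.4 + 730.1·tan25.3° = 332.4 + 345.1 = 677.5 kN/m
FS = 677.5 / 346.6 = 1.955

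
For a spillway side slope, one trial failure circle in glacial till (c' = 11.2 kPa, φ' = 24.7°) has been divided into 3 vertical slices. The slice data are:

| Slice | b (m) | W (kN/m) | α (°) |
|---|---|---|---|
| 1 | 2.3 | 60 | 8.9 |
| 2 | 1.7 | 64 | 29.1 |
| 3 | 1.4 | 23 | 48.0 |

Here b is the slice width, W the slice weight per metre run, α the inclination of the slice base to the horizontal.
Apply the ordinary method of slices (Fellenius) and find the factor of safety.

FS = 2.28

Ordinary method of slices: FS = Σ[c'·Δl_i + (W_i cosα_i)·tanφ'] / Σ W_i sinα_i, with Δl_i = b_i / cosα_i.
Slice 1: Δl = 2.3/cos8.9° = 2.328 m; N'_1 = 60·cos8.9° = 59.3; c'Δl = 26.07; W sinα = 9.3
Slice 2: Δl = 1.7/cos29.1° = 1.946 m; N'_2 = 64·cos29.1° = 55.9; c'Δl = 21.79; W sinα = 31.1
Slice 3: Δl = 1.4/cos48.0° = 2.092 m; N'_3 = 23·cos48.0° = 15.4; c'Δl = 23.43; W sinα = 17.1
Σc'Δl = 71.3 kN/m; ΣN' = 130.6 kN/m; ΣW sinα = 57.5 kN/m
Resisting = 71.3 + 130.6·tan24.7° = 71.3 + 60.1 = 131.4 kN/m
FS = 131.4 / 57.5 = 2.285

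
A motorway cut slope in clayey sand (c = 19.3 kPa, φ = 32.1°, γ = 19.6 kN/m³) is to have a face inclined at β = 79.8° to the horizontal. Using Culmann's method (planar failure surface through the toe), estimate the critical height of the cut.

Culmann's analysis gives the critical failure plane at α_cr = (β + φ)/2 = (79.8 + 32.1)/2 = 56.0°, and the critical height
H_c = (4c/γ) · sinβ cosφ / [1 − cos(β − φ)]
    = (4·19.3/19.6) · sin79.8°·cos32.1° / [1 − cos(47.7°)]
    = 3.939 · 0.9842·0.8471 / [1 − 0.6730]
    = 3.939 · 0.8337 / 0.3270
    = 10.04 m

H_c = 10.04 m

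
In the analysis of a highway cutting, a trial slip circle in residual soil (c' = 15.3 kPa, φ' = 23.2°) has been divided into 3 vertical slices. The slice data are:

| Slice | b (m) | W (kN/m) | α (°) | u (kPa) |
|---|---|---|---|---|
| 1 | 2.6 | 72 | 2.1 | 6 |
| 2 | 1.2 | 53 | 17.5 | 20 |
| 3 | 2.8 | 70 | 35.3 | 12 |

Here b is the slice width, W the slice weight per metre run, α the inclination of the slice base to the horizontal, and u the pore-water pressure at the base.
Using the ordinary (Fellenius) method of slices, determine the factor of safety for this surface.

FS = 2.60

Ordinary method of slices: FS = Σ[c'·Δl_i + (W_i cosα_i − u_i·Δl_i)·tanφ'] / Σ W_i sinα_i, with Δl_i = b_i / cosα_i.
Slice 1: Δl = 2.6/cos2.1° = 2.602 m; N'_1 = 72·cos2.1° − 6·2.602 = 56.3; c'Δl = 39.81; W sinα = 2.6
Slice 2: Δl = 1.2/cos17.5° = 1.258 m; N'_2 = 53·cos17.5° − 20·1.258 = 25.4; c'Δl = 19.25; W sinα = 15.9
Slice 3: Δl = 2.8/cos35.3° = 3.431 m; N'_3 = 70·cos35.3° − 12·3.431 = 16.0; c'Δl = 52.49; W sinα = 40.5
Σc'Δl = 111.5 kN/m; ΣN' = 97.7 kN/m; ΣW sinα = 59.0 kN/m
Resisting = 111.5 + 97.7·tan23.2° = 111.5 + 41.9 = 153.4 kN/m
FS = 153.4 / 59.0 = 2.599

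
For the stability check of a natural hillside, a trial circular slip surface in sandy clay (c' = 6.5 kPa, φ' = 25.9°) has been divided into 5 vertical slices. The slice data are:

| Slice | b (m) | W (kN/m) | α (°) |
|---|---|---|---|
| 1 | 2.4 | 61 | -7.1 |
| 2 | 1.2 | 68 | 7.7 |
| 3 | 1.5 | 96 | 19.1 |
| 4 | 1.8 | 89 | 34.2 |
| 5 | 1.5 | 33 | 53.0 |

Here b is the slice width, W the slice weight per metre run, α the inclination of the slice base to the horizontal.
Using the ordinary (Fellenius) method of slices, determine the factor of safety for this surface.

Ordinary method of slices: FS = Σ[c'·Δl_i + (W_i cosα_i)·tanφ'] / Σ W_i sinα_i, with Δl_i = b_i / cosα_i.
Slice 1: Δl = 2.4/cos(-7.1°) = 2.419 m; N'_1 = 61·cos(-7.1°) = 60.5; c'Δl = 15.72; W sinα = -7.5
Slice 2: Δl = 1.2/cos7.7° = 1.211 m; N'_2 = 68·cos7.7° = 67.4; c'Δl = 7.87; W sinα = 9.1
Slice 3: Δl = 1.5/cos19.1° = 1.587 m; N'_3 = 96·cos19.1° = 90.7; c'Δl = 10.32; W sinα = 31.4
Slice 4: Δl = 1.8/cos34.2° = 2.176 m; N'_4 = 89·cos34.2° = 73.6; c'Δl = 14.15; W sinα = 50.0
Slice 5: Δl = 1.5/cos53.0° = 2.492 m; N'_5 = 33·cos53.0° = 19.9; c'Δl = 16.20; W sinα = 26.4
Σc'Δl = 64.3 kN/m; ΣN' = 312.1 kN/m; ΣW sinα = 109.4 kN/m
Resisting = 64.3 + 312.1·tan25.9° = 64.3 + 151.5 = 215.8 kN/m
FS = 215.8 / 109.4 = 1.973

FS = 1.97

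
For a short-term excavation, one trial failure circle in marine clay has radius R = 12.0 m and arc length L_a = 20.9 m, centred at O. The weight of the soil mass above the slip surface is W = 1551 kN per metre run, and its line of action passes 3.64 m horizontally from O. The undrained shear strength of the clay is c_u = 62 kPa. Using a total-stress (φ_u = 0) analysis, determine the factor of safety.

Taking moments about the centre O, the resisting moment is provided by the undrained shear strength acting along the arc:
M_R = c_u·L_a·R = 62·20.90·12.0 = 15549.6 kN·m/m
M_D = W·d = 1551·3.64 = 5645.6 kN·m/m
FS = M_R / M_D = 15549.6 / 5645.6 = 2.754

FS = 2.75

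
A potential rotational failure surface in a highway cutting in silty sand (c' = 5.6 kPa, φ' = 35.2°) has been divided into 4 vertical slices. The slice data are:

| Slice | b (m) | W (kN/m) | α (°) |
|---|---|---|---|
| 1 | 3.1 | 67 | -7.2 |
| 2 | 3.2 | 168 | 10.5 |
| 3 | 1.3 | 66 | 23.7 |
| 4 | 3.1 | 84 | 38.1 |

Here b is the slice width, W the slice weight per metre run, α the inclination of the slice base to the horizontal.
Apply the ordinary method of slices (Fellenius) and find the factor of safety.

Ordinary method of slices: FS = Σ[c'·Δl_i + (W_i cosα_i)·tanφ'] / Σ W_i sinα_i, with Δl_i = b_i / cosα_i.
Slice 1: Δl = 3.1/cos(-7.2°) = 3.125 m; N'_1 = 67·cos(-7.2°) = 66.5; c'Δl = 17.50; W sinα = -8.4
Slice 2: Δl = 3.2/cos10.5° = 3.254 m; N'_2 = 168·cos10.5° = 165.2; c'Δl = 18.23; W sinα = 30.6
Slice 3: Δl = 1.3/cos23.7° = 1.420 m; N'_3 = 66·cos23.7° = 60.4; c'Δl = 7.95; W sinα = 26.5
Slice 4: Δl = 3.1/cos38.1° = 3.939 m; N'_4 = 84·cos38.1° = 66.1; c'Δl = 22.06; W sinα = 51.8
Σc'Δl = 65.7 kN/m; ΣN' = 358.2 kN/m; ΣW sinα = 100.6 kN/m
Resisting = 65.7 + 358.2·tan35.2° = 65.7 + 252.7 = 318.4 kN/m
FS = 318.4 / 100.6 = 3.166

FS = 3.17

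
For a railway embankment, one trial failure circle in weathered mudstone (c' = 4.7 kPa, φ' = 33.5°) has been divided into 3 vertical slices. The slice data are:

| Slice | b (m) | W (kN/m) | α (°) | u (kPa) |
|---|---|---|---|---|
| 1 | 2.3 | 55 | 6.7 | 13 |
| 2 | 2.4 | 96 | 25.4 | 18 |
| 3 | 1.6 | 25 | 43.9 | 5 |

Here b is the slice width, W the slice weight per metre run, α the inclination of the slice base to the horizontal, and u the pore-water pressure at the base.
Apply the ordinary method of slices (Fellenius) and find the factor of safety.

Ordinary method of slices: FS = Σ[c'·Δl_i + (W_i cosα_i − u_i·Δl_i)·tanφ'] / Σ W_i sinα_i, with Δl_i = b_i / cosα_i.
Slice 1: Δl = 2.3/cos6.7° = 2.316 m; N'_1 = 55·cos6.7° − 13·2.316 = 24.5; c'Δl = 10.88; W sinα = 6.4
Slice 2: Δl = 2.4/cos25.4° = 2.657 m; N'_2 = 96·cos25.4° − 18·2.657 = 38.9; c'Δl = 12.49; W sinα = 41.2
Slice 3: Δl = 1.6/cos43.9° = 2.221 m; N'_3 = 25·cos43.9° − 5·2.221 = 6.9; c'Δl = 10.44; W sinα = 17.3
Σc'Δl = 33.8 kN/m; ΣN' = 70.3 kN/m; ΣW sinα = 64.9 kN/m
Resisting = 33.8 + 70.3·tan33.5° = 33.8 + 46.5 = 80.4 kN/m
FS = 80.4 / 64.9 = 1.238

FS = 1.24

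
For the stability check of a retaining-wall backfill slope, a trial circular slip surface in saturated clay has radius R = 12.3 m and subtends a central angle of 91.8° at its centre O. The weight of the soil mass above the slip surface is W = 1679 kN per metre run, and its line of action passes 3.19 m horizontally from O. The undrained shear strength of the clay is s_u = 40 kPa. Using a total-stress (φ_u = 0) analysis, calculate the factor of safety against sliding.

Taking moments about the centre O, the resisting moment is provided by the undrained shear strength acting along the arc:
Arc length L_a = R·θ = 12.3·(91.8°·π/180) = 12.3·1.6022 = 19.71 m
M_R = s_u·L_a·R = 40·19.71·12.3 = 9695.9 kN·m/m
M_D = W·d = 1679·3.19 = 5356.0 kN·m/m
FS = M_R / M_D = 9695.9 / 5356.0 = 1.810

FS = 1.81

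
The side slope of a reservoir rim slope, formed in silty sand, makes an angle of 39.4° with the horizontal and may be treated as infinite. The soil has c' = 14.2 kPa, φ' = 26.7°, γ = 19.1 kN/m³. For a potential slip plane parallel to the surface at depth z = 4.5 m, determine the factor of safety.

FS = 0.95

For an infinite slope with a slip plane parallel to the surface (no pore pressure): FS = [c' + γz cos²β tanφ'] / [γz sinβ cosβ].
γz = 19.1·4.5 = 85.95 kN/m²
Numerator = 14.2 + 85.95·cos²39.4°·tan26.7° = 14.2 + 85.95·0.5971·0.5029 = 40.012 kPa
Denominator = 85.95·sin39.4°·cos39.4° = 85.95·0.6347·0.7727 = 42.157 kPa
FS = 40.012 / 42.157 = 0.949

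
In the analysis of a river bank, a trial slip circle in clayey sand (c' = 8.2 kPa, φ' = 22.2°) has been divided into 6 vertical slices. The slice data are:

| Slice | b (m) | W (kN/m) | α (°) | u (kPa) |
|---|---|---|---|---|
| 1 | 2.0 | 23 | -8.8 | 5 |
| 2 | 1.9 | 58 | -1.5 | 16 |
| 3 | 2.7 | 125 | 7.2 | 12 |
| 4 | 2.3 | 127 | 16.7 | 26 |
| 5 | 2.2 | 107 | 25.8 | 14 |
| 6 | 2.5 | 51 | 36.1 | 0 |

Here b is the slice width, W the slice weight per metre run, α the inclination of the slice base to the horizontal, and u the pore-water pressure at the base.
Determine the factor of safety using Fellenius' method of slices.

Ordinary method of slices: FS = Σ[c'·Δl_i + (W_i cosα_i − u_i·Δl_i)·tanφ'] / Σ W_i sinα_i, with Δl_i = b_i / cosα_i.
Slice 1: Δl = 2.0/cos(-8.8°) = 2.024 m; N'_1 = 23·cos(-8.8°) − 5·2.024 = 12.6; c'Δl = 16.60; W sinα = -3.5
Slice 2: Δl = 1.9/cos(-1.5°) = 1.901 m; N'_2 = 58·cos(-1.5°) − 16·1.901 = 27.6; c'Δl = 15.59; W sinα = -1.5
Slice 3: Δl = 2.7/cos7.2° = 2.721 m; N'_3 = 125·cos7.2° − 12·2.721 = 91.4; c'Δl = 22.32; W sinα = 15.7
Slice 4: Δl = 2.3/cos16.7° = 2.401 m; N'_4 = 127·cos16.7° − 26·2.401 = 59.2; c'Δl = 19.69; W sinα = 36.5
Slice 5: Δl = 2.2/cos25.8° = 2.444 m; N'_5 = 107·cos25.8° − 14·2.444 = 62.1; c'Δl = 20.04; W sinα = 46.6
Slice 6: Δl = 2.5/cos36.1° = 3.094 m; N'_6 = 51·cos36.1° − 0·3.094 = 41.2; c'Δl = 25.37; W sinα = 30.0
Σc'Δl = 119.6 kN/m; ΣN' = 294.1 kN/m; ΣW sinα = 123.7 kN/m
Resisting = 119.6 + 294.1·tan22.2° = 119.6 + 120.0 = 239.6 kN/m
FS = 239.6 / 123.7 = 1.936

FS = 1.94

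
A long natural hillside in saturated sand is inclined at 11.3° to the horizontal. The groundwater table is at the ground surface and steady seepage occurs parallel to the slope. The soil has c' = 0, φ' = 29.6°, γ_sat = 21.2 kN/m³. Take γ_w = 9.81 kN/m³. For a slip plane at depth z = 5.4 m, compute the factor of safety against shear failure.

With seepage parallel to the slope and the water table at the surface, the effective normal stress on the slip plane uses the buoyant unit weight γ' = γ_sat − γ_w while the driving shear stress uses γ_sat:
FS = [c' + γ' z cos²β tanφ'] / [γ_sat z sinβ cosβ]
(For c' = 0 this reduces to FS = (γ'/γ_sat)·tanφ'/tanβ.)
γ' = 21.2 − 9.81 = 11.39 kN/m³
Numerator = 0.0 + 11.39·5.4·cos²11.3°·tan29.6° = 0.0 + 11.39·5.4·0.9616·0.5681 = 33.599 kPa
Denominator = 21.2·5.4·sin11.3°·cos11.3° = 21.2·5.4·0.1959·0.9806 = 21.997 kPa
FS = 33.599 / 21.997 = 1.527

FS = 1.53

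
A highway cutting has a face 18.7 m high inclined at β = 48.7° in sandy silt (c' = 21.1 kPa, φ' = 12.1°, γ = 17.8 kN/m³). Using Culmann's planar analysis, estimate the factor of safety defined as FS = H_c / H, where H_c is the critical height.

FS = 0.94

H_c = (4c'/γ) · sinβ cosφ' / [1 − cos(β − φ')]
    = (4·21.1/17.8) · sin48.7°·cos12.1° / [1 − cos36.6°]
    = 4.742 · 0.7346 / 0.1972 = 17.66 m
FS = H_c / H = 17.66 / 18.7 = 0.945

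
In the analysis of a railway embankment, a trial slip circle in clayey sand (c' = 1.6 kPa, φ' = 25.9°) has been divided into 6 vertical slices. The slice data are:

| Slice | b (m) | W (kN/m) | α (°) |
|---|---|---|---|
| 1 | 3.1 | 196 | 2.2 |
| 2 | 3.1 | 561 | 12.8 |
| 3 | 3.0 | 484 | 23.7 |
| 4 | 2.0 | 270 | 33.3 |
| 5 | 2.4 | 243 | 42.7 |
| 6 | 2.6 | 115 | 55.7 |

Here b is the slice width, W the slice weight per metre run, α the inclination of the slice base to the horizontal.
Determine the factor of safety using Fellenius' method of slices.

FS = 1.14

Ordinary method of slices: FS = Σ[c'·Δl_i + (W_i cosα_i)·tanφ'] / Σ W_i sinα_i, with Δl_i = b_i / cosα_i.
Slice 1: Δl = 3.1/cos2.2° = 3.102 m; N'_1 = 196·cos2.2° = 195.9; c'Δl = 4.96; W sinα = 7.5
Slice 2: Δl = 3.1/cos12.8° = 3.179 m; N'_2 = 561·cos12.8° = 547.1; c'Δl = 5.09; W sinα = 124.3
Slice 3: Δl = 3.0/cos23.7° = 3.276 m; N'_3 = 484·cos23.7° = 443.2; c'Δl = 5.24; W sinα = 194.5
Slice 4: Δl = 2.0/cos33.3° = 2.393 m; N'_4 = 270·cos33.3° = 225.7; c'Δl = 3.83; W sinα = 148.2
Slice 5: Δl = 2.4/cos42.7° = 3.266 m; N'_5 = 243·cos42.7° = 178.6; c'Δl = 5.23; W sinα = 164.8
Slice 6: Δl = 2.6/cos55.7° = 4.614 m; N'_6 = 115·cos55.7° = 64.8; c'Δl = 7.38; W sinα = 95.0
Σc'Δl = 31.7 kN/m; ΣN' = 1655.2 kN/m; ΣW sinα = 734.4 kN/m
Resisting = 31.7 + 1655.2·tan25.9° = 31.7 + 803.7 = 835.4 kN/m
FS = 835.4 / 734.4 = 1.138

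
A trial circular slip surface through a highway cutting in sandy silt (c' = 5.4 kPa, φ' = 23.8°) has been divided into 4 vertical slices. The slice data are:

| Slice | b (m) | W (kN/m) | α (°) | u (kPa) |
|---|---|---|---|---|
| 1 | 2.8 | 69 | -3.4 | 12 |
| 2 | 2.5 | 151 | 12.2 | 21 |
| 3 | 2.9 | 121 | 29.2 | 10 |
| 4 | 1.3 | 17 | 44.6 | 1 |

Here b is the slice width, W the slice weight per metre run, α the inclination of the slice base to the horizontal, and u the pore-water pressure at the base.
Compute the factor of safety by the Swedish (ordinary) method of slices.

FS = 1.52

Ordinary method of slices: FS = Σ[c'·Δl_i + (W_i cosα_i − u_i·Δl_i)·tanφ'] / Σ W_i sinα_i, with Δl_i = b_i / cosα_i.
Slice 1: Δl = 2.8/cos(-3.4°) = 2.805 m; N'_1 = 69·cos(-3.4°) − 12·2.805 = 35.2; c'Δl = 15.15; W sinα = -4.1
Slice 2: Δl = 2.5/cos12.2° = 2.558 m; N'_2 = 151·cos12.2° − 21·2.558 = 93.9; c'Δl = 13.81; W sinα = 31.9
Slice 3: Δl = 2.9/cos29.2° = 3.322 m; N'_3 = 121·cos29.2° − 10·3.322 = 72.4; c'Δl = 17.94; W sinα = 59.0
Slice 4: Δl = 1.3/cos44.6° = 1.826 m; N'_4 = 17·cos44.6° − 1·1.826 = 10.3; c'Δl = 9.86; W sinα = 11.9
Σc'Δl = 56.8 kN/m; ΣN' = 211.8 kN/m; ΣW sinα = 98.8 kN/m
Resisting = 56.8 + 211.8·tan23.8° = 56.8 + 93.4 = 150.2 kN/m
FS = 150.2 / 98.8 = 1.520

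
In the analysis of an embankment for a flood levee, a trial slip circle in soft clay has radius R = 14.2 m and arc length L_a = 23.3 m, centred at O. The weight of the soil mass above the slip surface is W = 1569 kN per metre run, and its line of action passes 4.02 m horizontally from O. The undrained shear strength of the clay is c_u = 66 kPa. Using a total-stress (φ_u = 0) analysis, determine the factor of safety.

Taking moments about the centre O, the resisting moment is provided by the undrained shear strength acting along the arc:
M_R = c_u·L_a·R = 66·23.30·14.2 = 21836.8 kN·m/m
M_D = W·d = 1569·4.02 = 6307.4 kN·m/m
FS = M_R / M_D = 21836.8 / 6307.4 = 3.462

FS = 3.46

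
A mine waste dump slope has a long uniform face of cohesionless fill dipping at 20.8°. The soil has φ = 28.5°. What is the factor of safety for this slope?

For a dry cohesionless infinite slope the factor of safety is FS = tanφ / tanβ.
FS = tan28.5° / tan20.8° = 0.5430 / 0.3799 = 1.429

FS = 1.43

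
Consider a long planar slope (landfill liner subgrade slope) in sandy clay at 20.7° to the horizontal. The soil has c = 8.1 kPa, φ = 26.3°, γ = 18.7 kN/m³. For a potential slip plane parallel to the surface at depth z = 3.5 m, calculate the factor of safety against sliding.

FS = 1.68

For an infinite slope with a slip plane parallel to the surface (no pore pressure): FS = [c + γz cos²β tanφ] / [γz sinβ cosβ].
γz = 18.7·3.5 = 65.45 kN/m²
Numerator = 8.1 + 65.45·cos²20.7°·tan26.3° = 8.1 + 65.45·0.8751·0.4942 = 36.406 kPa
Denominator = 65.45·sin20.7°·cos20.7° = 65.45·0.3535·0.9354 = 21.641 kPa
FS = 36.406 / 21.641 = 1.682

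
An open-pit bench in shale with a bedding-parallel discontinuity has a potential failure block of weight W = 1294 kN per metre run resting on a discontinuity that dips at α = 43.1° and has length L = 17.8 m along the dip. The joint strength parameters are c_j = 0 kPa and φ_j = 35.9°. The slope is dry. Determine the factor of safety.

FS = 0.77

Resolving the block weight along and normal to the plane and applying the Mohr–Coulomb strength on the joint:
N' = W cosα = 1294·cos43.1° = 944.8 kN/m
Driving force T = W sinα = 1294·sin43.1° = 884.2 kN/m
Resisting force R = c_j·L + N'·tanφ_j = 0·17.8 + 944.8·tan35.9° = 0.0 + 683.9 = 683.9 kN/m
FS = R / T = 683.9 / 884.2 = 0.774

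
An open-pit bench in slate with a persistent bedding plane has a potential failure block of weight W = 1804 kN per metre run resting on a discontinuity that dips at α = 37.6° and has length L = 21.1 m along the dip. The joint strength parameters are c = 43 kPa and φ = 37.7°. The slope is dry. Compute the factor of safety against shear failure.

Resolving the block weight along and normal to the plane and applying the Mohr–Coulomb strength on the joint:
N' = W cosα = 1804·cos37.6° = 1429.3 kN/m
Driving force T = W sinα = 1804·sin37.6° = 1100.7 kN/m
Resisting force R = c·L + N'·tanφ = 43·21.1 + 1429.3·tan37.7° = 907.3 + 1104.7 = 2012.0 kN/m
FS = R / T = 2012.0 / 1100.7 = 1.828

FS = 1.83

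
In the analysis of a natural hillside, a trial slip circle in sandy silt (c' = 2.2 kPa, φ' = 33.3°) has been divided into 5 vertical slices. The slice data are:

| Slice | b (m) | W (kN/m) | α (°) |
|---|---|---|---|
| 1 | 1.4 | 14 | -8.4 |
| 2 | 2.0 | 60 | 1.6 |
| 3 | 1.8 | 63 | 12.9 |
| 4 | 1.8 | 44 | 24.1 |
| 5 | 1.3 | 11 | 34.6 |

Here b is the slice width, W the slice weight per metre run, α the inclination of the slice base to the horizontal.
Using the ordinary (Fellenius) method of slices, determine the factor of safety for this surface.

Ordinary method of slices: FS = Σ[c'·Δl_i + (W_i cosα_i)·tanφ'] / Σ W_i sinα_i, with Δl_i = b_i / cosα_i.
Slice 1: Δl = 1.4/cos(-8.4°) = 1.415 m; N'_1 = 14·cos(-8.4°) = 13.8; c'Δl = 3.11; W sinα = -2.0
Slice 2: Δl = 2.0/cos1.6° = 2.001 m; N'_2 = 60·cos1.6° = 60.0; c'Δl = 4.40; W sinα = 1.7
Slice 3: Δl = 1.8/cos12.9° = 1.847 m; N'_3 = 63·cos12.9° = 61.4; c'Δl = 4.06; W sinα = 14.1
Slice 4: Δl = 1.8/cos24.1° = 1.972 m; N'_4 = 44·cos24.1° = 40.2; c'Δl = 4.34; W sinα = 18.0
Slice 5: Δl = 1.3/cos34.6° = 1.579 m; N'_5 = 11·cos34.6° = 9.1; c'Δl = 3.47; W sinα = 6.2
Σc'Δl = 19.4 kN/m; ΣN' = 184.5 kN/m; ΣW sinα = 37.9 kN/m
Resisting = 19.4 + 184.5·tan33.3° = 19.4 + 121.2 = 140.6 kN/m
FS = 140.6 / 37.9 = 3.708

FS = 3.71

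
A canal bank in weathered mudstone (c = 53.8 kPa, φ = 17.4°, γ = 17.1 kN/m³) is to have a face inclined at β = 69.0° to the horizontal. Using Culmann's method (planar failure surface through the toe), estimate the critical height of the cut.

H_c = 29.59 m

Culmann's analysis gives the critical failure plane at α_cr = (β + φ)/2 = (69.0 + 17.4)/2 = 43.2°, and the critical height
H_c = (4c/γ) · sinβ cosφ / [1 − cos(β − φ)]
    = (4·53.8/17.1) · sin69.0°·cos17.4° / [1 − cos(51.6°)]
    = 12.585 · 0.9336·0.9542 / [1 − 0.6211]
    = 12.585 · 0.8909 / 0.3789
    = 29.59 m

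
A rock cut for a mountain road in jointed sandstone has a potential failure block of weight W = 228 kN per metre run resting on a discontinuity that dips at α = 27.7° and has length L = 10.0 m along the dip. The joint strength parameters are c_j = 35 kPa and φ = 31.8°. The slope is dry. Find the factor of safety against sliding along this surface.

Resolving the block weight along and normal to the plane and applying the Mohr–Coulomb strength on the joint:
N' = W cosα = 228·cos27.7° = 201.9 kN/m
Driving force T = W sinα = 228·sin27.7° = 106.0 kN/m
Resisting force R = c_j·L + N'·tanφ = 35·10.0 + 201.9·tan31.8° = 350.0 + 125.2 = 475.2 kN/m
FS = R / T = 475.2 / 106.0 = 4.483

FS = 4.48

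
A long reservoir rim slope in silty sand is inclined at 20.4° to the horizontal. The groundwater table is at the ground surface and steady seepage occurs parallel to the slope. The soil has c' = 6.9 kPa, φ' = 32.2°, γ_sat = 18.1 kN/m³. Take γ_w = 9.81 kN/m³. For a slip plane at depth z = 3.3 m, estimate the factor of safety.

FS = 1.13

With seepage parallel to the slope and the water table at the surface, the effective normal stress on the slip plane uses the buoyant unit weight γ' = γ_sat − γ_w while the driving shear stress uses γ_sat:
FS = [c' + γ' z cos²β tanφ'] / [γ_sat z sinβ cosβ]
γ' = 18.1 − 9.81 = 8.29 kN/m³
Numerator = 6.9 + 8.29·3.3·cos²20.4°·tan32.2° = 6.9 + 8.29·3.3·0.8785·0.6297 = 22.034 kPa
Denominator = 18.1·3.3·sin20.4°·cos20.4° = 18.1·3.3·0.3486·0.9373 = 19.514 kPa
FS = 22.034 / 19.514 = 1.129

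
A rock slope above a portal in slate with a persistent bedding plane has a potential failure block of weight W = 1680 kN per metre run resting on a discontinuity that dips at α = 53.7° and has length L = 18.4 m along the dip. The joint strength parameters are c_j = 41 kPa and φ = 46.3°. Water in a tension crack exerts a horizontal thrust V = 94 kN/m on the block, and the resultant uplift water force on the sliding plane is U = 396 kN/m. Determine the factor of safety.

FS = 0.92

Resolving the block weight along and normal to the plane and applying the Mohr–Coulomb strength on the joint:
N' = W cosα − U − V sinα = 1680·cos53.7° − 396 − 94·sin53.7° = 522.8 kN/m
Driving force T = W sinα + V cosα = 1680·sin53.7° + 94·cos53.7° = 1409.6 kN/m
Resisting force R = c_j·L + N'·tanφ = 41·18.4 + 522.8·tan46.3° = 754.4 + 547.1 = 1301.5 kN/m
FS = R / T = 1301.5 / 1409.6 = 0.923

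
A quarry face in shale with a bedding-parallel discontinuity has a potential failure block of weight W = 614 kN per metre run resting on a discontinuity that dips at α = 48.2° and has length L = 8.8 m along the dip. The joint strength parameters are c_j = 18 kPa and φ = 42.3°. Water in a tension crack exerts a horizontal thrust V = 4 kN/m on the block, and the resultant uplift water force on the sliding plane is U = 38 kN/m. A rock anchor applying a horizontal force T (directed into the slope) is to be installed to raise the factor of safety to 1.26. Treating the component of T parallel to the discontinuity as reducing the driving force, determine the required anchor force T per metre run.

T = 57 kN/m

Resolving forces along and normal to the sliding plane, with the horizontal anchor force T adding T·sinα to the effective normal force and T·cosα acting up the plane against the driving force:
FS = [c_jL + (W cosα − U − V sinα + T sinα) tanφ] / [W sinα + V cosα − T cosα]
Without the anchor: N' = 368.3 kN/m, driving T_d = 460.4 kN/m, resisting R = 18·8.8 + 368.3·tan42.3° = 493.5 kN/m, FS = 1.07.
Setting FS = 1.26 and solving for T:
1.26·(460.4 − T cos48.2°) = 493.5 + T sin48.2°·tan42.3°
T·(sin48.2°·tan42.3° + 1.26·cos48.2°) = 1.26·460.4 − 493.5
T·(0.7455·0.9099 + 1.26·0.6665) = 580.1 − 493.5 = 86.6
T·1.5182 = 86.6
T = 57.0 kN/m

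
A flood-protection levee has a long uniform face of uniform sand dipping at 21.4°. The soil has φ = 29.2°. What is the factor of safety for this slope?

FS = 1.43

For a dry cohesionless infinite slope the factor of safety is FS = tanφ / tanβ.
FS = tan29.2° / tan21.4° = 0.5589 / 0.3919 = 1.426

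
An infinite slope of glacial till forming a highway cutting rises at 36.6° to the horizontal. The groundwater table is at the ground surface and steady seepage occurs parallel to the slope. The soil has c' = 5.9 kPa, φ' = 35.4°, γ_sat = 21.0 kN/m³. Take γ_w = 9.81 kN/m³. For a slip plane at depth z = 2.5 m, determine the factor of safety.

FS = 0.74

With seepage parallel to the slope and the water table at the surface, the effective normal stress on the slip plane uses the buoyant unit weight γ' = γ_sat − γ_w while the driving shear stress uses γ_sat:
FS = [c' + γ' z cos²β tanφ'] / [γ_sat z sinβ cosβ]
γ' = 21.0 − 9.81 = 11.19 kN/m³
Numerator = 5.9 + 11.19·2.5·cos²36.6°·tan35.4° = 5.9 + 11.19·2.5·0.6445·0.7107 = 18.713 kPa
Denominator = 21.0·2.5·sin36.6°·cos36.6° = 21.0·2.5·0.5962·0.8028 = 25.130 kPa
FS = 18.713 / 25.130 = 0.745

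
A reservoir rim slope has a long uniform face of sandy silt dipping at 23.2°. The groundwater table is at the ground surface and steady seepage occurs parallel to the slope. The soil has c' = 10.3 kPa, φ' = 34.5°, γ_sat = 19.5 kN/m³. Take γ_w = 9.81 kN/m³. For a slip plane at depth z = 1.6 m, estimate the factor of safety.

With seepage parallel to the slope and the water table at the surface, the effective normal stress on the slip plane uses the buoyant unit weight γ' = γ_sat − γ_w while the driving shear stress uses γ_sat:
FS = [c' + γ' z cos²β tanφ'] / [γ_sat z sinβ cosβ]
γ' = 19.5 − 9.81 = 9.69 kN/m³
Numerator = 10.3 + 9.69·1.6·cos²23.2°·tan34.5° = 10.3 + 9.69·1.6·0.8448·0.6873 = 19.302 kPa
Denominator = 19.5·1.6·sin23.2°·cos23.2° = 19.5·1.6·0.3939·0.9191 = 11.297 kPa
FS = 19.302 / 11.297 = 1.709

FS = 1.71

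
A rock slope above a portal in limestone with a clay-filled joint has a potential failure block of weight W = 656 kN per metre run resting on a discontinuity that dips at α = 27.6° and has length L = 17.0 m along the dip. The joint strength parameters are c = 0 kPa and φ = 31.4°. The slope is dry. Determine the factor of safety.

FS = 1.17

Resolving the block weight along and normal to the plane and applying the Mohr–Coulomb strength on the joint:
N' = W cosα = 656·cos27.6° = 581.3 kN/m
Driving force T = W sinα = 656·sin27.6° = 303.9 kN/m
Resisting force R = c·L + N'·tanφ = 0·17.0 + 581.3·tan31.4° = 0.0 + 354.9 = 354.9 kN/m
FS = R / T = 354.9 / 303.9 = 1.168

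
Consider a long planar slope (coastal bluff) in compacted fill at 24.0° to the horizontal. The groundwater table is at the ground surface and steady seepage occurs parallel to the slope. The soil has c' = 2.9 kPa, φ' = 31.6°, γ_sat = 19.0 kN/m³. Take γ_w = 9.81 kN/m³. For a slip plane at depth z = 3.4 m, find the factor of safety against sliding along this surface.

With seepage parallel to the slope and the water table at the surface, the effective normal stress on the slip plane uses the buoyant unit weight γ' = γ_sat − γ_w while the driving shear stress uses γ_sat:
FS = [c' + γ' z cos²β tanφ'] / [γ_sat z sinβ cosβ]
γ' = 19.0 − 9.81 = 9.19 kN/m³
Numerator = 2.9 + 9.19·3.4·cos²24.0°·tan31.6° = 2.9 + 9.19·3.4·0.8346·0.6152 = 18.943 kPa
Denominator = 19.0·3.4·sin24.0°·cos24.0° = 19.0·3.4·0.4067·0.9135 = 24.004 kPa
FS = 18.943 / 24.004 = 0.789

FS = 0.79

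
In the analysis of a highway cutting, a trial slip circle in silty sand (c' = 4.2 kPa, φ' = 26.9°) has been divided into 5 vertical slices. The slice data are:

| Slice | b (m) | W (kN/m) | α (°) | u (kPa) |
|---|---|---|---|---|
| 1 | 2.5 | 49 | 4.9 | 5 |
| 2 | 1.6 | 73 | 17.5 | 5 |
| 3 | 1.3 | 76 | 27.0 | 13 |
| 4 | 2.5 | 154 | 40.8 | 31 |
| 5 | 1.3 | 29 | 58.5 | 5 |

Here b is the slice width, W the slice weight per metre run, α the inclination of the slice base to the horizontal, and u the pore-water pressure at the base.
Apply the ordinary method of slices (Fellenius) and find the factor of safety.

FS = 0.70

Ordinary method of slices: FS = Σ[c'·Δl_i + (W_i cosα_i − u_i·Δl_i)·tanφ'] / Σ W_i sinα_i, with Δl_i = b_i / cosα_i.
Slice 1: Δl = 2.5/cos4.9° = 2.509 m; N'_1 = 49·cos4.9° − 5·2.509 = 36.3; c'Δl = 10.54; W sinα = 4.2
Slice 2: Δl = 1.6/cos17.5° = 1.678 m; N'_2 = 73·cos17.5° − 5·1.678 = 61.2; c'Δl = 7.05; W sinα = 22.0
Slice 3: Δl = 1.3/cos27.0° = 1.459 m; N'_3 = 76·cos27.0° − 13·1.459 = 48.7; c'Δl = 6.13; W sinα = 34.5
Slice 4: Δl = 2.5/cos40.8° = 3.303 m; N'_4 = 154·cos40.8° − 31·3.303 = 14.2; c'Δl = 13.87; W sinα = 100.6
Slice 5: Δl = 1.3/cos58.5° = 2.488 m; N'_5 = 29·cos58.5° − 5·2.488 = 2.7; c'Δl = 10.45; W sinα = 24.7
Σc'Δl = 48.0 kN/m; ΣN' = 163.2 kN/m; ΣW sinα = 186.0 kN/m
Resisting = 48.0 + 163.2·tan26.9° = 48.0 + 82.8 = 130.8 kN/m
FS = 130.8 / 186.0 = 0.703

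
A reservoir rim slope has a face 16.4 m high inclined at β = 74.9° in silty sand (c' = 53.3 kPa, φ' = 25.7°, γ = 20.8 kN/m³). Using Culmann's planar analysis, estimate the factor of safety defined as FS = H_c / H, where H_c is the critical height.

FS = 1.57

H_c = (4c'/γ) · sinβ cosφ' / [1 − cos(β − φ')]
    = (4·53.3/20.8) · sin74.9°·cos25.7° / [1 − cos49.2°]
    = 10.250 · 0.8700 / 0.3466 = 25.73 m
FS = H_c / H = 25.73 / 16.4 = 1.569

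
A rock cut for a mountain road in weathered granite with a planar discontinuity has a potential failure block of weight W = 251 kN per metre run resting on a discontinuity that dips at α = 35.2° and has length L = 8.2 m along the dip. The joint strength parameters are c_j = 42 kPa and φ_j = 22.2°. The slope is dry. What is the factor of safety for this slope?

Resolving the block weight along and normal to the plane and applying the Mohr–Coulomb strength on the joint:
N' = W cosα = 251·cos35.2° = 205.1 kN/m
Driving force T = W sinα = 251·sin35.2° = 144.7 kN/m
Resisting force R = c_j·L + N'·tanφ_j = 42·8.2 + 205.1·tan22.2° = 344.4 + 83.7 = 428.1 kN/m
FS = R / T = 428.1 / 144.7 = 2.959

FS = 2.96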